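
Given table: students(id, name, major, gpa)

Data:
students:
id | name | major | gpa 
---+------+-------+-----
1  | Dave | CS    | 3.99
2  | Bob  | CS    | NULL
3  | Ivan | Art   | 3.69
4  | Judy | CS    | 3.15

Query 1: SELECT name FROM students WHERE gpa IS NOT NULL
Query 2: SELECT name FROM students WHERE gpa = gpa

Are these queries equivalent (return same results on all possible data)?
Yes, equivalent

Both queries return: [('Dave',), ('Ivan',), ('Judy',)]

Reason: IS NOT NULL vs self-equality (both exclude NULLs)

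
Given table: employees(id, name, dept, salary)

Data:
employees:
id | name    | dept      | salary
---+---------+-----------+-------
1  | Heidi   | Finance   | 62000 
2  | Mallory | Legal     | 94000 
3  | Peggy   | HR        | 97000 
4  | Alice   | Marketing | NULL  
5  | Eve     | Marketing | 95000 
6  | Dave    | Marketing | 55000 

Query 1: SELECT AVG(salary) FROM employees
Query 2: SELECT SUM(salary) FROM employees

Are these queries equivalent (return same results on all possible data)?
No, not equivalent

Query 1 returns: [(80600.0,)]
Query 2 returns: [(403000,)]

Reason: AVG vs SUM give different aggregate values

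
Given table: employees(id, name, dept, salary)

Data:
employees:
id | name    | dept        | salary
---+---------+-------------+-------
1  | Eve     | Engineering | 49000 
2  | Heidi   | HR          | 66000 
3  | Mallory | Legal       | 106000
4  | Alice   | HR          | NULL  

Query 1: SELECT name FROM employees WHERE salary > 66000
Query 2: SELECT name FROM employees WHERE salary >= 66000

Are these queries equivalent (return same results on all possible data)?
No, not equivalent

Query 1 returns: [('Mallory',)]
Query 2 returns: [('Heidi',), ('Mallory',)]

Reason: > vs >= gives different results when salary = 66000 exists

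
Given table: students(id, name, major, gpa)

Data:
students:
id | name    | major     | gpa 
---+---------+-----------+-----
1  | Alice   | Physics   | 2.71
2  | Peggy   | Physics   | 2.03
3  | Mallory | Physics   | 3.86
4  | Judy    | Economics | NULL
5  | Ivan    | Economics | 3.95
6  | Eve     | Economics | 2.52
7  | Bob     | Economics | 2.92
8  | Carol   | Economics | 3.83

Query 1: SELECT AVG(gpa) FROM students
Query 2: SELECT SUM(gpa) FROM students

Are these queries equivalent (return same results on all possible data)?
No, not equivalent

Query 1 returns: [(3.117142857142857,)]
Query 2 returns: [(21.82,)]

Reason: AVG vs SUM give different aggregate values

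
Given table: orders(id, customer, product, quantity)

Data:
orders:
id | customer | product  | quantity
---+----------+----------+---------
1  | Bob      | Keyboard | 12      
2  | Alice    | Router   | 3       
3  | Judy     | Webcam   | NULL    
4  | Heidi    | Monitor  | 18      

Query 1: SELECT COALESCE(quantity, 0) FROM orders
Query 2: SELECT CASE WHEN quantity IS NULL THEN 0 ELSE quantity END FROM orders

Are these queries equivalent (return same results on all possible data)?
Yes, equivalent

Both queries return: [(0,), (3,), (12,), (18,)]

Reason: COALESCE vs CASE for NULL handling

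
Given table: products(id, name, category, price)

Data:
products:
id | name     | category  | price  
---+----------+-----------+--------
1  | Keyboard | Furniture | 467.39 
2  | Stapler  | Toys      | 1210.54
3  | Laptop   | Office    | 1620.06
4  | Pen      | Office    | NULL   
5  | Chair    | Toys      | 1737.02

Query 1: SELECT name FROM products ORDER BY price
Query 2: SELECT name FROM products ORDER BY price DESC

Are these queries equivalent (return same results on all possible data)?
No, not equivalent

Query 1 returns: [('Pen',), ('Keyboard',), ('Stapler',), ('Laptop',), ('Chair',)]
Query 2 returns: [('Chair',), ('Laptop',), ('Stapler',), ('Keyboard',), ('Pen',)]

Reason: ASC vs DESC gives opposite ordering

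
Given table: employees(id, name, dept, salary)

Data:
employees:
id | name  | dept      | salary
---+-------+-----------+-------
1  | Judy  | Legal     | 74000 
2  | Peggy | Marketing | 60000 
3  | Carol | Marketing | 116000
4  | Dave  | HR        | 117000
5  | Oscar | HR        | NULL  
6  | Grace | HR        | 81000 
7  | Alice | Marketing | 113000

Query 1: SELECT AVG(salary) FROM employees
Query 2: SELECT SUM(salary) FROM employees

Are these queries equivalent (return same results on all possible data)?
No, not equivalent

Query 1 returns: [(93500.0,)]
Query 2 returns: [(561000,)]

Reason: AVG vs SUM give different aggregate values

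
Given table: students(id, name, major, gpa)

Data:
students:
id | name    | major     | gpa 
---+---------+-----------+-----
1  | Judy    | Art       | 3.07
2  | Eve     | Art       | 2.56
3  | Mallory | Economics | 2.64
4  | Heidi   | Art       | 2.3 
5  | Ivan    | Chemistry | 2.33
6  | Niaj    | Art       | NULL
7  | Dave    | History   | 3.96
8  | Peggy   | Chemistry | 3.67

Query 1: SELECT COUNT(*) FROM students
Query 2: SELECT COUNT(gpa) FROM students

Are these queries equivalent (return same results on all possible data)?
No, not equivalent

Query 1 returns: [(8,)]
Query 2 returns: [(7,)]

Reason: COUNT(*) includes NULLs, COUNT(column) excludes them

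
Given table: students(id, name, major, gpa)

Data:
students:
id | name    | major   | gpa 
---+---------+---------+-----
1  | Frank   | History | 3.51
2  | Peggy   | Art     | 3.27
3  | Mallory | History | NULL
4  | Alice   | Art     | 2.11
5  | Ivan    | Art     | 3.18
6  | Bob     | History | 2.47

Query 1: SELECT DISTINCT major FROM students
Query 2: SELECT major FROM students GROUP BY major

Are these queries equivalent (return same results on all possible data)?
Yes, equivalent

Both queries return: [('Art',), ('History',)]

Reason: Both get unique majors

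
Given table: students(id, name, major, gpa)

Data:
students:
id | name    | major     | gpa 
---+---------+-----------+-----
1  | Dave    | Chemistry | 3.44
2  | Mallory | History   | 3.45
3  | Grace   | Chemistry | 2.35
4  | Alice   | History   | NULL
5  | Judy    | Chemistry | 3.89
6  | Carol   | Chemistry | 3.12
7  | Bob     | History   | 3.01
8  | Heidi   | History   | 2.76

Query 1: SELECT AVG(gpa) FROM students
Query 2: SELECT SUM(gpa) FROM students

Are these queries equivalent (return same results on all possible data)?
No, not equivalent

Query 1 returns: [(3.1457142857142855,)]
Query 2 returns: [(22.02,)]

Reason: AVG vs SUM give different aggregate values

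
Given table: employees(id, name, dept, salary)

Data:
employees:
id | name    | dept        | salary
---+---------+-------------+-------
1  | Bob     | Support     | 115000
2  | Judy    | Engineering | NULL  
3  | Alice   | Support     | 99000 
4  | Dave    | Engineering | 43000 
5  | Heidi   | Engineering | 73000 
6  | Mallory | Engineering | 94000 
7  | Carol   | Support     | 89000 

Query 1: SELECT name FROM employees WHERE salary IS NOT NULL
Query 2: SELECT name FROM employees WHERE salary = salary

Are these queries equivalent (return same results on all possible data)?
Yes, equivalent

Both queries return: [('Alice',), ('Bob',), ('Carol',), ('Dave',), ('Heidi',), ('Mallory',)]

Reason: IS NOT NULL vs self-equality (both exclude NULLs)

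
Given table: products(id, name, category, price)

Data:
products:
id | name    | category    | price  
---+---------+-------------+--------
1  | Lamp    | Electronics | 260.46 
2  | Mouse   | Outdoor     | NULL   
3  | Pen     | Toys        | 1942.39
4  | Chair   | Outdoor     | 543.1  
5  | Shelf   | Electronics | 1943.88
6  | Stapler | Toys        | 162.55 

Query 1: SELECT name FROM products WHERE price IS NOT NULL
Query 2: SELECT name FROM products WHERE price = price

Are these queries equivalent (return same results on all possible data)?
Yes, equivalent

Both queries return: [('Chair',), ('Lamp',), ('Pen',), ('Shelf',), ('Stapler',)]

Reason: IS NOT NULL vs self-equality (both exclude NULLs)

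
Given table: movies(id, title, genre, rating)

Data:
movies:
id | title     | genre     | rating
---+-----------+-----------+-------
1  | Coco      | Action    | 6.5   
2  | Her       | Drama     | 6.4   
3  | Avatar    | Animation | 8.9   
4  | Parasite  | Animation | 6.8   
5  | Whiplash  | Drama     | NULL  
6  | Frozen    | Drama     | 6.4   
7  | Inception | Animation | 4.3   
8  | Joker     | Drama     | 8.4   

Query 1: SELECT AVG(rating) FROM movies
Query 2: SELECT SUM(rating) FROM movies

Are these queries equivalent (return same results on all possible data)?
No, not equivalent

Query 1 returns: [(6.814285714285715,)]
Query 2 returns: [(47.7,)]

Reason: AVG vs SUM give different aggregate values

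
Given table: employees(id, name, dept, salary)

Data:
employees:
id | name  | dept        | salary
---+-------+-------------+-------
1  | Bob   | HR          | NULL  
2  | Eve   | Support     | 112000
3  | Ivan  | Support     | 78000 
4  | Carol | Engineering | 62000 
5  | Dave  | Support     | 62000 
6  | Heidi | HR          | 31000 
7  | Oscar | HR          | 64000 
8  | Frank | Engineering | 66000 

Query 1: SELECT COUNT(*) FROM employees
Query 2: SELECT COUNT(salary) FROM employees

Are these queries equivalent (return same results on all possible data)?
No, not equivalent

Query 1 returns: [(8,)]
Query 2 returns: [(7,)]

Reason: COUNT(*) includes NULLs, COUNT(column) excludes them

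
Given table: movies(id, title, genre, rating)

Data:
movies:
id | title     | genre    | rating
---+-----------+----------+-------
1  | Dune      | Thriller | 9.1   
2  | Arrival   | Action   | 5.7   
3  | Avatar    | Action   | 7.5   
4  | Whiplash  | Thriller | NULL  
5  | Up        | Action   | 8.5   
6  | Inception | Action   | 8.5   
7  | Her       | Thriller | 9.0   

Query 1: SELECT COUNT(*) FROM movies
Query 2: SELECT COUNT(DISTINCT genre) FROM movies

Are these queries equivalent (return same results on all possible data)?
No, not equivalent

Query 1 returns: [(7,)]
Query 2 returns: [(2,)]

Reason: COUNT(*) counts rows, COUNT(DISTINCT genre) counts unique genres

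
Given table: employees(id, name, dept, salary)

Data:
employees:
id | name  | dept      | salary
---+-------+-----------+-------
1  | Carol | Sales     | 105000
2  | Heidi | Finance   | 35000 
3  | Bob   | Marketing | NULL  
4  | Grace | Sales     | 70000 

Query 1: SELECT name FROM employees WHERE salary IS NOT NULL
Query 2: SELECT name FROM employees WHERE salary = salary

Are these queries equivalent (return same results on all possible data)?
Yes, equivalent

Both queries return: [('Carol',), ('Grace',), ('Heidi',)]

Reason: IS NOT NULL vs self-equality (both exclude NULLs)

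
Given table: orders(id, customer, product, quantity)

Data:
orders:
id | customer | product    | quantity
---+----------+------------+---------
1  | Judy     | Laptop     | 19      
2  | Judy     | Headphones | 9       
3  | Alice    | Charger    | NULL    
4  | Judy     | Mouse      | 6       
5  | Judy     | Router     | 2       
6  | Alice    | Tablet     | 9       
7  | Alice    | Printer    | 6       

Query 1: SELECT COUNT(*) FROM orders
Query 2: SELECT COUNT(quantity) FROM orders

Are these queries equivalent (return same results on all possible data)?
No, not equivalent

Query 1 returns: [(7,)]
Query 2 returns: [(6,)]

Reason: COUNT(*) includes NULLs, COUNT(column) excludes them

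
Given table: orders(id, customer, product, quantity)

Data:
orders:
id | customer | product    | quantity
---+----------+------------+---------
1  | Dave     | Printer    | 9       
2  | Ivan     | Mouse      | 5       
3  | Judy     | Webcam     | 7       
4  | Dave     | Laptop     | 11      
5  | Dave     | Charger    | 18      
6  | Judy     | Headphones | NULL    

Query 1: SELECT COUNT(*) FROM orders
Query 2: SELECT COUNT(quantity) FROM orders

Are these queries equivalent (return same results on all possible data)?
No, not equivalent

Query 1 returns: [(6,)]
Query 2 returns: [(5,)]

Reason: COUNT(*) includes NULLs, COUNT(column) excludes them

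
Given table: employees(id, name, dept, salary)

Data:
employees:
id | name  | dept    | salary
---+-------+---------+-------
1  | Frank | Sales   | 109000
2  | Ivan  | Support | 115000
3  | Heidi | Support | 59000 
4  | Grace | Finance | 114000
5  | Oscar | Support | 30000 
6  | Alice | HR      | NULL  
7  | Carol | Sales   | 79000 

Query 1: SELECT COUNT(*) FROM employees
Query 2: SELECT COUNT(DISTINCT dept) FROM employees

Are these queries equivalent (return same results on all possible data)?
No, not equivalent

Query 1 returns: [(7,)]
Query 2 returns: [(4,)]

Reason: COUNT(*) counts rows, COUNT(DISTINCT dept) counts unique depts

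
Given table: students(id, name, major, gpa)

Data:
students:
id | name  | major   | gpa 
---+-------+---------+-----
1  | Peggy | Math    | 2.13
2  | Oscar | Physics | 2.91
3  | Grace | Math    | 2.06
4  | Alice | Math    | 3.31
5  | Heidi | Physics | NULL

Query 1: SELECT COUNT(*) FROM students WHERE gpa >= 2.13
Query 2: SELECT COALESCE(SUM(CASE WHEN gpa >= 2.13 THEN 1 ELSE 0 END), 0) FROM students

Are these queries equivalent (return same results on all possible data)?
Yes, equivalent

Both queries return: [(3,)]

Reason: COUNT with WHERE vs conditional SUM (COALESCE handles empty-table NULL)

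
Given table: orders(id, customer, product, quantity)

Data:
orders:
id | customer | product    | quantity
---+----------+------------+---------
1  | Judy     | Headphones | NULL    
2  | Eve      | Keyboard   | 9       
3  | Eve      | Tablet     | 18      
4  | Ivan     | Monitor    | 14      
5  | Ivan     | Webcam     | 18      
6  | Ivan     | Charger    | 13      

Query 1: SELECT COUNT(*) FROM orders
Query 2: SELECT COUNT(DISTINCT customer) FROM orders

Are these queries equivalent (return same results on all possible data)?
No, not equivalent

Query 1 returns: [(6,)]
Query 2 returns: [(3,)]

Reason: COUNT(*) counts rows, COUNT(DISTINCT customer) counts unique customers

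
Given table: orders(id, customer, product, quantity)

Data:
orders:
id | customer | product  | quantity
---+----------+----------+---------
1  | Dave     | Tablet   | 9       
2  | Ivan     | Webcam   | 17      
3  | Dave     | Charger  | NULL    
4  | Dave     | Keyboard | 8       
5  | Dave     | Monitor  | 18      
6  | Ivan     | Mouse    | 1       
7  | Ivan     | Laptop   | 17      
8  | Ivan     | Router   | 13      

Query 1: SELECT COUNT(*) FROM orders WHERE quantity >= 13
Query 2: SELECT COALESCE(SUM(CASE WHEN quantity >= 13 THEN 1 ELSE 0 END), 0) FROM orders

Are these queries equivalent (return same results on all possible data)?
Yes, equivalent

Both queries return: [(4,)]

Reason: COUNT with WHERE vs conditional SUM (COALESCE handles empty-table NULL)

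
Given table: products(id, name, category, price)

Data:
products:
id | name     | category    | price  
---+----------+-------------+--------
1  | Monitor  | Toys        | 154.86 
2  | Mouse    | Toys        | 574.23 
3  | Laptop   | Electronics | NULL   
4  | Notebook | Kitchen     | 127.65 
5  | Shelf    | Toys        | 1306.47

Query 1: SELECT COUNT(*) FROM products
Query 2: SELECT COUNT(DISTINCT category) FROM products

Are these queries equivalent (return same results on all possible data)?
No, not equivalent

Query 1 returns: [(5,)]
Query 2 returns: [(3,)]

Reason: COUNT(*) counts rows, COUNT(DISTINCT category) counts unique categorys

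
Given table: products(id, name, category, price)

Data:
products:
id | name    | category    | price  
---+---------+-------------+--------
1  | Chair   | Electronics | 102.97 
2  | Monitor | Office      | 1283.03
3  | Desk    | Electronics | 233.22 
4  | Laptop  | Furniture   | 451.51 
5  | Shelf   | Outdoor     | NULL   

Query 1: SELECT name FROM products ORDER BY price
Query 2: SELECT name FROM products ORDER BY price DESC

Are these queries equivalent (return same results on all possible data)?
No, not equivalent

Query 1 returns: [('Shelf',), ('Chair',), ('Desk',), ('Laptop',), ('Monitor',)]
Query 2 returns: [('Monitor',), ('Laptop',), ('Desk',), ('Chair',), ('Shelf',)]

Reason: ASC vs DESC gives opposite ordering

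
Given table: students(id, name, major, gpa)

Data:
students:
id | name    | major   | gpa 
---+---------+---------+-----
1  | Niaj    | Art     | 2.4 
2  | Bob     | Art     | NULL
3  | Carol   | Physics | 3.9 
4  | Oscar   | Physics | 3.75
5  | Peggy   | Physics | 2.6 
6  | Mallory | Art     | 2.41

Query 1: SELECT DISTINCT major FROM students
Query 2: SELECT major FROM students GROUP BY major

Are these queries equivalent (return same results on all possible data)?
Yes, equivalent

Both queries return: [('Art',), ('Physics',)]

Reason: Both get unique majors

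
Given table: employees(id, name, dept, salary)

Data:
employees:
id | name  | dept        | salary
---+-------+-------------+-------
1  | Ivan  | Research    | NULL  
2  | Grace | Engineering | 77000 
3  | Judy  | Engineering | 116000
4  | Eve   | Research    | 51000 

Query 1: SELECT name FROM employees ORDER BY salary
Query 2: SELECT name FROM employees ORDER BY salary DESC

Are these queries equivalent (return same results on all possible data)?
No, not equivalent

Query 1 returns: [('Ivan',), ('Eve',), ('Grace',), ('Judy',)]
Query 2 returns: [('Judy',), ('Grace',), ('Eve',), ('Ivan',)]

Reason: ASC vs DESC gives opposite ordering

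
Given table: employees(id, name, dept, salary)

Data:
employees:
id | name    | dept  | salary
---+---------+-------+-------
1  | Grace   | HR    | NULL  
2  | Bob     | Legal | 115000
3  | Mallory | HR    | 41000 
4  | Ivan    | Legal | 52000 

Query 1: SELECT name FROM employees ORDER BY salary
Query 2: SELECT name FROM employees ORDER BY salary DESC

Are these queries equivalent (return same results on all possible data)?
No, not equivalent

Query 1 returns: [('Grace',), ('Mallory',), ('Ivan',), ('Bob',)]
Query 2 returns: [('Bob',), ('Ivan',), ('Mallory',), ('Grace',)]

Reason: ASC vs DESC gives opposite ordering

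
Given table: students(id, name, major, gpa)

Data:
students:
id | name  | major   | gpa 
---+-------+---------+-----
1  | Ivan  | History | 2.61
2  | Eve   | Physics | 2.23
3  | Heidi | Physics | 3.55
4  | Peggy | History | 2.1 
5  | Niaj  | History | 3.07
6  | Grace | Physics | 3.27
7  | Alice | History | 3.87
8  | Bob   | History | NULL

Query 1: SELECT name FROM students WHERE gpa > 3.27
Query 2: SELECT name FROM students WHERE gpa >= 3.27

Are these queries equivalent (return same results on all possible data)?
No, not equivalent

Query 1 returns: [('Heidi',), ('Alice',)]
Query 2 returns: [('Heidi',), ('Grace',), ('Alice',)]

Reason: > vs >= gives different results when gpa = 3.27 exists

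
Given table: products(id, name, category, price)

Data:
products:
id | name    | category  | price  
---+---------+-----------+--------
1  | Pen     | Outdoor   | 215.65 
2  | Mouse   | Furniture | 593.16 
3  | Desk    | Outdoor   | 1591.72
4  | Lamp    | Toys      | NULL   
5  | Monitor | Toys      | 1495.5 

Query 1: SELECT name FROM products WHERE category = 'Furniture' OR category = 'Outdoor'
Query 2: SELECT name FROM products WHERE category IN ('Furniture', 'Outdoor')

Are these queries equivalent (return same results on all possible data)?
Yes, equivalent

Both queries return: [('Desk',), ('Mouse',), ('Pen',)]

Reason: OR vs IN are equivalent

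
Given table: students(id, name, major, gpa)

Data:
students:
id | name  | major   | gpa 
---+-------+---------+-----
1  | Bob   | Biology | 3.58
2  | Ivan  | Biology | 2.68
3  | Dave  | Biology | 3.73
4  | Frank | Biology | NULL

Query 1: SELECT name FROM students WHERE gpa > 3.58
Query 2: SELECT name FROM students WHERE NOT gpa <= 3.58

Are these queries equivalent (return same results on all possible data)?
Yes, equivalent

Both queries return: [('Dave',)]

Reason: Both filter gpa > 3.58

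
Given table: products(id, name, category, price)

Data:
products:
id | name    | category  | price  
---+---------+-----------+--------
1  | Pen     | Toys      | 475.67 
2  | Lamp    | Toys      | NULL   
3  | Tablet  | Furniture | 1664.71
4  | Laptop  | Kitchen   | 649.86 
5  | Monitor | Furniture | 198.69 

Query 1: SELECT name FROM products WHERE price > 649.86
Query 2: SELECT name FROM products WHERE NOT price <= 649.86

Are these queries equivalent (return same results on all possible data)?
Yes, equivalent

Both queries return: [('Tablet',)]

Reason: Both filter price > 649.86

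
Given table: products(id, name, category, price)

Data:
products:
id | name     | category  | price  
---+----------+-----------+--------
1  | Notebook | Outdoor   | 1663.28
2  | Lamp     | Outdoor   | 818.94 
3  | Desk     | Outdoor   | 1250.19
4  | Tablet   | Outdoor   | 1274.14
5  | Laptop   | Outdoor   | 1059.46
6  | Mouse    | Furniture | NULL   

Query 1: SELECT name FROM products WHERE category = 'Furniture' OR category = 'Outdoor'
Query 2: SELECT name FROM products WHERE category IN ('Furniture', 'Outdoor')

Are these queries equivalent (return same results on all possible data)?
Yes, equivalent

Both queries return: [('Desk',), ('Lamp',), ('Laptop',), ('Mouse',), ('Notebook',), ('Tablet',)]

Reason: OR vs IN are equivalent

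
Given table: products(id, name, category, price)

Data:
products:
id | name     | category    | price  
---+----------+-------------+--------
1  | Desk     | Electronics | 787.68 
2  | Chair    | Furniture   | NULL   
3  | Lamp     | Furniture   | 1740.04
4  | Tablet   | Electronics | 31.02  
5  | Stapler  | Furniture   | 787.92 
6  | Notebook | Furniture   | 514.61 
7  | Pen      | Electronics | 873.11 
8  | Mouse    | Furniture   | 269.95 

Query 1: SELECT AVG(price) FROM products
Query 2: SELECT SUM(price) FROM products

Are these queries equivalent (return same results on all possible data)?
No, not equivalent

Query 1 returns: [(714.9042857142857,)]
Query 2 returns: [(5004.33,)]

Reason: AVG vs SUM give different aggregate values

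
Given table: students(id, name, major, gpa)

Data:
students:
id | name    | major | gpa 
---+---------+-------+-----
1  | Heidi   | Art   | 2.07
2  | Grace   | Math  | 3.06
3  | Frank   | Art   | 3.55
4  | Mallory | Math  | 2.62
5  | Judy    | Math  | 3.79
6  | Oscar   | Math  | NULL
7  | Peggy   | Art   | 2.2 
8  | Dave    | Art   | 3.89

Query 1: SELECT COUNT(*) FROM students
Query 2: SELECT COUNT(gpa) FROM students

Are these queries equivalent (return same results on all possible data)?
No, not equivalent

Query 1 returns: [(8,)]
Query 2 returns: [(7,)]

Reason: COUNT(*) includes NULLs, COUNT(column) excludes them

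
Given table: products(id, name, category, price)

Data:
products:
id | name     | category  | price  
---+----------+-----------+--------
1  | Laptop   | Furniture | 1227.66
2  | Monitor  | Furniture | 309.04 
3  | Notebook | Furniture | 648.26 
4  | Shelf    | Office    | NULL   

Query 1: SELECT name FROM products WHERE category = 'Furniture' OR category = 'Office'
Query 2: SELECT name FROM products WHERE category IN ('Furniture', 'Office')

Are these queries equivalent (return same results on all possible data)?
Yes, equivalent

Both queries return: [('Laptop',), ('Monitor',), ('Notebook',), ('Shelf',)]

Reason: OR vs IN are equivalent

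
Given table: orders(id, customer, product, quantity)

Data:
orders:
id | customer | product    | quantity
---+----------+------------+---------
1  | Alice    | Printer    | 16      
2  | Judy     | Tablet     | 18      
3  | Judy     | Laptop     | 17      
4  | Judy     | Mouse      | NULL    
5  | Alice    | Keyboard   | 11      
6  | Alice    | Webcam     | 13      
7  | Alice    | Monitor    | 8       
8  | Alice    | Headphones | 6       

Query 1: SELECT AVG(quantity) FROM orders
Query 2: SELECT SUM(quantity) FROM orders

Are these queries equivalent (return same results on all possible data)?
No, not equivalent

Query 1 returns: [(12.714285714285714,)]
Query 2 returns: [(89,)]

Reason: AVG vs SUM give different aggregate values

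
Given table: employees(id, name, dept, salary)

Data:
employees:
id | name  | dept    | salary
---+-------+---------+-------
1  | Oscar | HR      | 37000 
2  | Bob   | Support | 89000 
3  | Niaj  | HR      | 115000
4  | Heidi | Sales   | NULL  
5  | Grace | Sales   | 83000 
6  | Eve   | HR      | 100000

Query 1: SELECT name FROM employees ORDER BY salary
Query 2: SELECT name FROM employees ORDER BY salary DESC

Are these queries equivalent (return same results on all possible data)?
No, not equivalent

Query 1 returns: [('Heidi',), ('Oscar',), ('Grace',), ('Bob',), ('Eve',), ('Niaj',)]
Query 2 returns: [('Niaj',), ('Eve',), ('Bob',), ('Grace',), ('Oscar',), ('Heidi',)]

Reason: ASC vs DESC gives opposite ordering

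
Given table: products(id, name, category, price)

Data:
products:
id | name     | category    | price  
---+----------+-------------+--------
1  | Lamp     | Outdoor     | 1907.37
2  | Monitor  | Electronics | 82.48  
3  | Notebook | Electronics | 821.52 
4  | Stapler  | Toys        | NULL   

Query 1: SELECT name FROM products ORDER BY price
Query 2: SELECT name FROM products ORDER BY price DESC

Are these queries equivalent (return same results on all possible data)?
No, not equivalent

Query 1 returns: [('Stapler',), ('Monitor',), ('Notebook',), ('Lamp',)]
Query 2 returns: [('Lamp',), ('Notebook',), ('Monitor',), ('Stapler',)]

Reason: ASC vs DESC gives opposite ordering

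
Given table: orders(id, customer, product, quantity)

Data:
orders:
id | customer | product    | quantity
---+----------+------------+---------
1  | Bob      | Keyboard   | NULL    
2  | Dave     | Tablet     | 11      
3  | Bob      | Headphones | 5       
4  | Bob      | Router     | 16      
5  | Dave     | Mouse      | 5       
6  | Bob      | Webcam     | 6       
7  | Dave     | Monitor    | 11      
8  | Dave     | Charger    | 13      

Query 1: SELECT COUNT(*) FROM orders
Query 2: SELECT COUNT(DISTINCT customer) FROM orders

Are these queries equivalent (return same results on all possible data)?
No, not equivalent

Query 1 returns: [(8,)]
Query 2 returns: [(2,)]

Reason: COUNT(*) counts rows, COUNT(DISTINCT customer) counts unique customers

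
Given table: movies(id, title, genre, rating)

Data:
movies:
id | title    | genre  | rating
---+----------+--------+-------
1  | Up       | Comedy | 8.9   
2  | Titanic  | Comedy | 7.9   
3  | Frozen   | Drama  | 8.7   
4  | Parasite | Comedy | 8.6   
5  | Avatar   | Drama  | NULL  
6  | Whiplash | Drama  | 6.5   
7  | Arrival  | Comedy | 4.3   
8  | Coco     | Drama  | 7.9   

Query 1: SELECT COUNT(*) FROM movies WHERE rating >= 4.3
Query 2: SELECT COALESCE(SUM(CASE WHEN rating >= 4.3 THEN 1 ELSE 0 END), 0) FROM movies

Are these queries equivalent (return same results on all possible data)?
Yes, equivalent

Both queries return: [(7,)]

Reason: COUNT with WHERE vs conditional SUM (COALESCE handles empty-table NULL)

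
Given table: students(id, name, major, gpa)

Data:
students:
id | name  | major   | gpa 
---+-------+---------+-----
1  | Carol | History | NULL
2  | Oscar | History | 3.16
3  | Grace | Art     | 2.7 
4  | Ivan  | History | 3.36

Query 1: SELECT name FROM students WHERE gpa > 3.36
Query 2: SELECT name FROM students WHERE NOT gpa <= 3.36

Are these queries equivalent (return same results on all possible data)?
Yes, equivalent

Both queries return: []

Reason: Both filter gpa > 3.36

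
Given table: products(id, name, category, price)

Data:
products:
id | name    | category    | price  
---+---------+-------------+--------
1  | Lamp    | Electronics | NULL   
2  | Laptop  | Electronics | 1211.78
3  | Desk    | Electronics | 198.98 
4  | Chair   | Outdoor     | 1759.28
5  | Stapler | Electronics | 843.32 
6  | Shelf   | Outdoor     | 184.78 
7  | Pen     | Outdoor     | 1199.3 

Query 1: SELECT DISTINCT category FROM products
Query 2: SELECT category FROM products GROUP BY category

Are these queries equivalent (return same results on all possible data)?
Yes, equivalent

Both queries return: [('Electronics',), ('Outdoor',)]

Reason: Both get unique categorys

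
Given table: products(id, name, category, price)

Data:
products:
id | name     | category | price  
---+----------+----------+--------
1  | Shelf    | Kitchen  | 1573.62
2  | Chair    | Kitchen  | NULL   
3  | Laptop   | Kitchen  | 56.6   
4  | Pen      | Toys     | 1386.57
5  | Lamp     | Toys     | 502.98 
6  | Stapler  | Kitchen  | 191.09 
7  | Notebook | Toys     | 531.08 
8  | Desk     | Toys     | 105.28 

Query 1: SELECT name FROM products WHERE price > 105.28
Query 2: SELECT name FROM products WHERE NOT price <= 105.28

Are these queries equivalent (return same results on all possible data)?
Yes, equivalent

Both queries return: [('Lamp',), ('Notebook',), ('Pen',), ('Shelf',), ('Stapler',)]

Reason: Both filter price > 105.28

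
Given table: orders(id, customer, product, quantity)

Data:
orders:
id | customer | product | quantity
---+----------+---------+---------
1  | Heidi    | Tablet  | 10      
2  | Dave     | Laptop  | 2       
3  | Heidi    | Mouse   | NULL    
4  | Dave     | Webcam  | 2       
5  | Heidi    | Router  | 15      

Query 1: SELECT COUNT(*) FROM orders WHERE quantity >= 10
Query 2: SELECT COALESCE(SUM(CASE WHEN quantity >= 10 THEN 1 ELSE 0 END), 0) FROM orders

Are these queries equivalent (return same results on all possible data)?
Yes, equivalent

Both queries return: [(2,)]

Reason: COUNT with WHERE vs conditional SUM (COALESCE handles empty-table NULL)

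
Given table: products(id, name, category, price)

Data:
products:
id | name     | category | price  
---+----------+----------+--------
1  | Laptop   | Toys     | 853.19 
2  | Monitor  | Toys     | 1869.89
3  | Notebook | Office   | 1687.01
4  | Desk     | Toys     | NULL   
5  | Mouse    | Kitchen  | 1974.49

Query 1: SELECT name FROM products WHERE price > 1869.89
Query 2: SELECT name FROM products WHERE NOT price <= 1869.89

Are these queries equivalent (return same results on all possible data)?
Yes, equivalent

Both queries return: [('Mouse',)]

Reason: Both filter price > 1869.89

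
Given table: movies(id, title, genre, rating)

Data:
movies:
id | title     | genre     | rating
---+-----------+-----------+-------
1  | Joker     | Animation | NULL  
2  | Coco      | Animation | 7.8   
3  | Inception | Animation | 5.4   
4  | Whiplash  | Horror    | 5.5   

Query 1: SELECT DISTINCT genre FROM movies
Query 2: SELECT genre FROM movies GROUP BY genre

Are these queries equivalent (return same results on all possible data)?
Yes, equivalent

Both queries return: [('Animation',), ('Horror',)]

Reason: Both get unique genres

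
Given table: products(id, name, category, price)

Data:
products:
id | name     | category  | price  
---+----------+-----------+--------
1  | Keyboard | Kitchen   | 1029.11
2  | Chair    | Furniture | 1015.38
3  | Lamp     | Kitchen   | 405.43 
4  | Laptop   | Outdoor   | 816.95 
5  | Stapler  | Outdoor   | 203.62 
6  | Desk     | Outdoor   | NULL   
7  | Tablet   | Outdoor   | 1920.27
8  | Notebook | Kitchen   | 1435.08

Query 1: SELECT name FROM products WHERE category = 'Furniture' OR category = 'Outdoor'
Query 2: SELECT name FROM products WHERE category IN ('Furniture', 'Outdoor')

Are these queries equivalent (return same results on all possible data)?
Yes, equivalent

Both queries return: [('Chair',), ('Desk',), ('Laptop',), ('Stapler',), ('Tablet',)]

Reason: OR vs IN are equivalent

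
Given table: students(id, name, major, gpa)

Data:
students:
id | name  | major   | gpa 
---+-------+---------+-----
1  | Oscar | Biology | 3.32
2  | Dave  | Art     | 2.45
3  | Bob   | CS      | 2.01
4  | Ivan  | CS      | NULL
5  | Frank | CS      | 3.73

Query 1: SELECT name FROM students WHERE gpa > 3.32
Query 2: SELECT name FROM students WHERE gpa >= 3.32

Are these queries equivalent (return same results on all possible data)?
No, not equivalent

Query 1 returns: [('Frank',)]
Query 2 returns: [('Oscar',), ('Frank',)]

Reason: > vs >= gives different results when gpa = 3.32 exists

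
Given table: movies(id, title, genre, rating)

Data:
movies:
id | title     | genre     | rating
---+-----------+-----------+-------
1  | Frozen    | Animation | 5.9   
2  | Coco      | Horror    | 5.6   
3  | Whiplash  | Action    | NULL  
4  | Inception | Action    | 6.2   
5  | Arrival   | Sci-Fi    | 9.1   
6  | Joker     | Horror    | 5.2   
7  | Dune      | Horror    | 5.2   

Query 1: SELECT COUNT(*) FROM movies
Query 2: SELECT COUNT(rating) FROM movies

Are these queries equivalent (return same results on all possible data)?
No, not equivalent

Query 1 returns: [(7,)]
Query 2 returns: [(6,)]

Reason: COUNT(*) includes NULLs, COUNT(column) excludes them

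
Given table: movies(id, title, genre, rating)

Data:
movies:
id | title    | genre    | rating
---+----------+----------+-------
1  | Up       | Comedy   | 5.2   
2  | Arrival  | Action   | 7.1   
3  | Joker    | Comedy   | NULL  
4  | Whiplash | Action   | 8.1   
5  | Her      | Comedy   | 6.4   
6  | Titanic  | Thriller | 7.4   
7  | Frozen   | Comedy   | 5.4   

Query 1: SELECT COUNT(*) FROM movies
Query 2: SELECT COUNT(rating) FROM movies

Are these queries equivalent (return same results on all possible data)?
No, not equivalent

Query 1 returns: [(7,)]
Query 2 returns: [(6,)]

Reason: COUNT(*) includes NULLs, COUNT(column) excludes them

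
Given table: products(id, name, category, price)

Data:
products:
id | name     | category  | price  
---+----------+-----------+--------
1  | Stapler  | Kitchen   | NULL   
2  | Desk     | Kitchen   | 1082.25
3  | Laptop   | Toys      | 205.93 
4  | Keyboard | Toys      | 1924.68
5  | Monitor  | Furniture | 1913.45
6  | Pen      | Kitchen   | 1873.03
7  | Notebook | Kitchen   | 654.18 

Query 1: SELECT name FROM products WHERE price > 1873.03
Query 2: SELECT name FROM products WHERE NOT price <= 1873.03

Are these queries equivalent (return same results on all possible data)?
Yes, equivalent

Both queries return: [('Keyboard',), ('Monitor',)]

Reason: Both filter price > 1873.03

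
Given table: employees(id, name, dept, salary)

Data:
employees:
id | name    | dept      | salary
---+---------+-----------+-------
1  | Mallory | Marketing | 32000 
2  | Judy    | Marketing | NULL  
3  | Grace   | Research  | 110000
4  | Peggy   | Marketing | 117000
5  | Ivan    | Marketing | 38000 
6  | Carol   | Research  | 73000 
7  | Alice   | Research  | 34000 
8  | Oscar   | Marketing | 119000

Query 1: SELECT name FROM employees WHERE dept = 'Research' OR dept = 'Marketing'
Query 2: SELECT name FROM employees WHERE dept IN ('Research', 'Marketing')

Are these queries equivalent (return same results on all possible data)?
Yes, equivalent

Both queries return: [('Alice',), ('Carol',), ('Grace',), ('Ivan',), ('Judy',), ('Mallory',), ('Oscar',), ('Peggy',)]

Reason: OR vs IN are equivalent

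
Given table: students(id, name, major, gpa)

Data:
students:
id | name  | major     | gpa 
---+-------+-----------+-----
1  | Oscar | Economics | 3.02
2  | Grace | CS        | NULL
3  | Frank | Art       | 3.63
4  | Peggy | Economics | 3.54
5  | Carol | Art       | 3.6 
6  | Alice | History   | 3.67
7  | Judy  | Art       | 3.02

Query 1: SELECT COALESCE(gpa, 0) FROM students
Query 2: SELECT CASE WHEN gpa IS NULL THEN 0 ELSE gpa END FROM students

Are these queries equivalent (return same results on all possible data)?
Yes, equivalent

Both queries return: [(0,), (3.02,), (3.02,), (3.54,), (3.6,), (3.63,), (3.67,)]

Reason: COALESCE vs CASE for NULL handling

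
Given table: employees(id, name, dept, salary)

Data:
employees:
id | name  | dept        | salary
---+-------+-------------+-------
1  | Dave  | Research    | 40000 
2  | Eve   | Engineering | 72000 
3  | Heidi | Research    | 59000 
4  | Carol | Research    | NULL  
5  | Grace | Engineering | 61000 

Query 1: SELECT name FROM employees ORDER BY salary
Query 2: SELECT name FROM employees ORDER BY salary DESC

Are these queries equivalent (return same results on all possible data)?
No, not equivalent

Query 1 returns: [('Carol',), ('Dave',), ('Heidi',), ('Grace',), ('Eve',)]
Query 2 returns: [('Eve',), ('Grace',), ('Heidi',), ('Dave',), ('Carol',)]

Reason: ASC vs DESC gives opposite ordering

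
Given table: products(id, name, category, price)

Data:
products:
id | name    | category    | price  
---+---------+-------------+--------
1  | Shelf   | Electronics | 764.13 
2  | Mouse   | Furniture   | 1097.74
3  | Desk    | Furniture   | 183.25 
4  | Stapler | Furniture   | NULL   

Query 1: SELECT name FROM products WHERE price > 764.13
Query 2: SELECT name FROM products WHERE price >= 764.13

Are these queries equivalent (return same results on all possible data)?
No, not equivalent

Query 1 returns: [('Mouse',)]
Query 2 returns: [('Shelf',), ('Mouse',)]

Reason: > vs >= gives different results when price = 764.13 exists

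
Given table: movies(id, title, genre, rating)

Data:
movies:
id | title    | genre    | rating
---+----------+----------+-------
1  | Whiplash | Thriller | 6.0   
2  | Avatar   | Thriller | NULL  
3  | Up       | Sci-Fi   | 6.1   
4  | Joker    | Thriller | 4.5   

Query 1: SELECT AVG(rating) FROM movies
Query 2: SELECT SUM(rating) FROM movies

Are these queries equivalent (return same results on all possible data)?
No, not equivalent

Query 1 returns: [(5.533333333333334,)]
Query 2 returns: [(16.6,)]

Reason: AVG vs SUM give different aggregate values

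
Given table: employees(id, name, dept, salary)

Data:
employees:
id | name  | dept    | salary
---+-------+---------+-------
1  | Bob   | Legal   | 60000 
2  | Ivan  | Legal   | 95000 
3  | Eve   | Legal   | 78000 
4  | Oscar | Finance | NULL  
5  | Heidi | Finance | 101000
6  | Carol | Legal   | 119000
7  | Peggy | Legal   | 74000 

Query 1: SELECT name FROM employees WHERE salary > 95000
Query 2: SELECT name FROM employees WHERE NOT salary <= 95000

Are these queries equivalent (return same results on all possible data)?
Yes, equivalent

Both queries return: [('Carol',), ('Heidi',)]

Reason: Both filter salary > 95000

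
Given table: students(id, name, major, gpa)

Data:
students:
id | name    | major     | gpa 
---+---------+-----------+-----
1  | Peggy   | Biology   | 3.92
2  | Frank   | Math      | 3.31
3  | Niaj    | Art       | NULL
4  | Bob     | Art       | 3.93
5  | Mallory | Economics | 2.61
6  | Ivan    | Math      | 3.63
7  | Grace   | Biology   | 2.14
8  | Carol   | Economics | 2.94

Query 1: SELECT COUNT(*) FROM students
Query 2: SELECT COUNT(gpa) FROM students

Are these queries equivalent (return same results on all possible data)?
No, not equivalent

Query 1 returns: [(8,)]
Query 2 returns: [(7,)]

Reason: COUNT(*) includes NULLs, COUNT(column) excludes them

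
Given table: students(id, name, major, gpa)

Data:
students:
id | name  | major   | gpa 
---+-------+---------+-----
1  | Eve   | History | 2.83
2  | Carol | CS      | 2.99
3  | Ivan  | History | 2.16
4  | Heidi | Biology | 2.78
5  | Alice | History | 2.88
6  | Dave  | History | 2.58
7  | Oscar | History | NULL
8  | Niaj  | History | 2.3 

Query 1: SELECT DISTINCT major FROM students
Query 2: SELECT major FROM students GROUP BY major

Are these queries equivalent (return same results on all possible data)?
Yes, equivalent

Both queries return: [('Biology',), ('CS',), ('History',)]

Reason: Both get unique majors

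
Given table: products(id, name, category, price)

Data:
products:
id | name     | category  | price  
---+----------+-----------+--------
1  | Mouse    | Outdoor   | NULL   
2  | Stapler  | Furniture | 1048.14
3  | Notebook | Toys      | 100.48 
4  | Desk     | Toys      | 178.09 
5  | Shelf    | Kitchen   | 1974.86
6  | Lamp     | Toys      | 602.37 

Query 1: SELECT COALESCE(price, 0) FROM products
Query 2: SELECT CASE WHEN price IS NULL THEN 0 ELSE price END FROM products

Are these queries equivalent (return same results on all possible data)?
Yes, equivalent

Both queries return: [(0,), (100.48,), (178.09,), (602.37,), (1048.14,), (1974.86,)]

Reason: COALESCE vs CASE for NULL handling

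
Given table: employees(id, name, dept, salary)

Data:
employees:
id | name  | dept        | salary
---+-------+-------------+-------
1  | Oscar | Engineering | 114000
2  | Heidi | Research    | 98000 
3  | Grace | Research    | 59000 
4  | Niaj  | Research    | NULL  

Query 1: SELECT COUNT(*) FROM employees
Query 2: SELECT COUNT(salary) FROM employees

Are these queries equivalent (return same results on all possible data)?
No, not equivalent

Query 1 returns: [(4,)]
Query 2 returns: [(3,)]

Reason: COUNT(*) includes NULLs, COUNT(column) excludes them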